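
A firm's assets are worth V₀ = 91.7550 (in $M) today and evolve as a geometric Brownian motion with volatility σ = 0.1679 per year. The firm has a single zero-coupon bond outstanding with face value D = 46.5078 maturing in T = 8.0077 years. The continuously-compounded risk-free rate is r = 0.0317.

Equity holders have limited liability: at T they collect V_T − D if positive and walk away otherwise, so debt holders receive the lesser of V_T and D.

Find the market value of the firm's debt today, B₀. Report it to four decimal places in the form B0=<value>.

B0=35.8317

d₁ = [ln(V₀/D) + (r + σ²/2)T] / (σ√T)
   = [ln(91.7550/46.5078) + (0.0317 + 0.5·0.1679²)·8.0077] / (0.1679·√8.0077)
   = [0.679502 + 0.366714] / 0.475121 = 2.201998
d₂ = d₁ − σ√T = 2.201998 − 0.475121 = 1.726876
N(d₁) = 0.986167,  N(d₂) = 0.957905,  e^(−rT) = 0.775813
E₀ = V₀·N(d₁) − D·e^(−rT)·N(d₂)
   = 91.7550·0.986167 − 46.5078·0.775813·0.957905 = 55.923275
B₀ = V₀ − E₀ = 91.7550 − 55.923275 = 35.831725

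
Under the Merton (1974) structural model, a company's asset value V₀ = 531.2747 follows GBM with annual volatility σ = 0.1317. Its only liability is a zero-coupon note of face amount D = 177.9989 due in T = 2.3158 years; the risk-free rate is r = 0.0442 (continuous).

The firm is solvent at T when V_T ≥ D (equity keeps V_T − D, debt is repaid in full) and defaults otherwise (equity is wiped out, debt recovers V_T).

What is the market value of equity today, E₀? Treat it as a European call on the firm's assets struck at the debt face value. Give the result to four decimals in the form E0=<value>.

d₁ = [ln(V₀/D) + (r + σ²/2)T] / (σ√T)
   = [ln(531.2747/177.9989) + (0.0442 + 0.5·0.1317²)·2.3158] / (0.1317·√2.3158)
   = [1.093502 + 0.122442] / 0.200418 = 6.067045
d₂ = d₁ − σ√T = 6.067045 − 0.200418 = 5.866627
N(d₁) = 1.000000,  N(d₂) = 1.000000,  e^(−rT) = 0.902706
E₀ = V₀·N(d₁) − D·e^(−rT)·N(d₂)
   = 531.2747·1.000000 − 177.9989·0.902706·1.000000 = 370.594025

E0=370.5940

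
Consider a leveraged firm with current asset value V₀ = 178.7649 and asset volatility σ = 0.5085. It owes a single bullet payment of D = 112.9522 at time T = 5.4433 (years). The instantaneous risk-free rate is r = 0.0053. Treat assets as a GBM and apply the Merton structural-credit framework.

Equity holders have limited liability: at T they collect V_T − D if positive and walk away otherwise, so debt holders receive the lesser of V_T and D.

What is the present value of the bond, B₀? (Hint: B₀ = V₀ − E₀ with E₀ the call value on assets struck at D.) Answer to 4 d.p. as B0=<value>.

d₁ = [ln(V₀/D) + (r + σ²/2)T] / (σ√T)
   = [ln(178.7649/112.9522) + (0.0053 + 0.5·0.5085²)·5.4433] / (0.5085·√5.4433)
   = [0.459107 + 0.732593] / 1.186375 = 1.004488
d₂ = d₁ − σ√T = 1.004488 − 1.186375 = -0.181888
N(d₁) = 0.842428,  N(d₂) = 0.427835,  e^(−rT) = 0.971563
E₀ = V₀·N(d₁) − D·e^(−rT)·N(d₂)
   = 178.7649·0.842428 − 112.9522·0.971563·0.427835 = 103.645868
B₀ = V₀ − E₀ = 178.7649 − 103.645868 = 75.119032

B0=75.1190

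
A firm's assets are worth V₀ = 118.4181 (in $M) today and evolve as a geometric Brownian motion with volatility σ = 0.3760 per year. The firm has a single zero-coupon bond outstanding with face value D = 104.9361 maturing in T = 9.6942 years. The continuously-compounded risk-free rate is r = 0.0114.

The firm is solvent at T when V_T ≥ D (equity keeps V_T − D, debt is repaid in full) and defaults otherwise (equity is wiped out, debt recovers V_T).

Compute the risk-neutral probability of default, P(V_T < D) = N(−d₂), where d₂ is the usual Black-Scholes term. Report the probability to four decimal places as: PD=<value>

d₁ = [ln(V₀/D) + (r + σ²/2)T] / (σ√T)
   = [ln(118.4181/104.9361) + (0.0114 + 0.5·0.3760²)·9.6942] / (0.3760·√9.6942)
   = [0.120870 + 0.795777] / 1.170695 = 0.782994
d₂ = d₁ − σ√T = 0.782994 − 1.170695 = -0.387701
risk-neutral PD = N(−d₂) = N(0.387701) = 0.650881

PD=0.6509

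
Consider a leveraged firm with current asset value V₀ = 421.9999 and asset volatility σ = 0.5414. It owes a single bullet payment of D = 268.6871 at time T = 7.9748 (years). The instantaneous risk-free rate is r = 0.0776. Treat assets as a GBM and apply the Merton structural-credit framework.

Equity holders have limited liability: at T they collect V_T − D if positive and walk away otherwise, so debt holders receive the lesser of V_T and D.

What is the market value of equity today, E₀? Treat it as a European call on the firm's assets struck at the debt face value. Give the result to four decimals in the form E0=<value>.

d₁ = [ln(V₀/D) + (r + σ²/2)T] / (σ√T)
   = [ln(421.9999/268.6871) + (0.0776 + 0.5·0.5414²)·7.9748] / (0.5414·√7.9748)
   = [0.451458 + 1.787607] / 1.528897 = 1.464497
d₂ = d₁ − σ√T = 1.464497 − 1.528897 = -0.064400
N(d₁) = 0.928471,  N(d₂) = 0.474326,  e^(−rT) = 0.538566
E₀ = V₀·N(d₁) − D·e^(−rT)·N(d₂)
   = 421.9999·0.928471 − 268.6871·0.538566·0.474326 = 323.176886

E0=323.1769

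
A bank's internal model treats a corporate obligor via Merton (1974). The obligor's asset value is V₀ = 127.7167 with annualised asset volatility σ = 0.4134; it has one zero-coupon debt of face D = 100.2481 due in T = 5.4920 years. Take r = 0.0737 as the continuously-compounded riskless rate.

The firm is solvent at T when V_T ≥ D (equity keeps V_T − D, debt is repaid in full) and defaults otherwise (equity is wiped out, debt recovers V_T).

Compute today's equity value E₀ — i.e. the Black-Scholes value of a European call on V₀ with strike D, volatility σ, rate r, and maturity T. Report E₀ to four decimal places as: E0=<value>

d₁ = [ln(V₀/D) + (r + σ²/2)T] / (σ√T)
   = [ln(127.7167/100.2481) + (0.0737 + 0.5·0.4134²)·5.4920] / (0.4134·√5.4920)
   = [0.242166 + 0.874051] / 0.968804 = 1.152160
d₂ = d₁ − σ√T = 1.152160 − 0.968804 = 0.183357
N(d₁) = 0.875372,  N(d₂) = 0.572741,  e^(−rT) = 0.667137
E₀ = V₀·N(d₁) − D·e^(−rT)·N(d₂)
   = 127.7167·0.875372 − 100.2481·0.667137·0.572741 = 73.495230

E0=73.4952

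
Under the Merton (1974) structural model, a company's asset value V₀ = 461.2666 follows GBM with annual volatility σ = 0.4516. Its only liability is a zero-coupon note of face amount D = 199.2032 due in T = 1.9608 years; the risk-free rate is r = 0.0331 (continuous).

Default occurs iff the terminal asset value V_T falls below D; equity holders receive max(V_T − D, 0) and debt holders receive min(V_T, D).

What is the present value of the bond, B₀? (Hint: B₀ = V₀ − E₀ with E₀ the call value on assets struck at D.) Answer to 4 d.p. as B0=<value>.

B0=180.5461

d₁ = [ln(V₀/D) + (r + σ²/2)T] / (σ√T)
   = [ln(461.2666/199.2032) + (0.0331 + 0.5·0.4516²)·1.9608] / (0.4516·√1.9608)
   = [0.839651 + 0.264848] / 0.632369 = 1.746604
d₂ = d₁ − σ√T = 1.746604 − 0.632369 = 1.114235
N(d₁) = 0.959647,  N(d₂) = 0.867411,  e^(−rT) = 0.937159
E₀ = V₀·N(d₁) − D·e^(−rT)·N(d₂)
   = 461.2666·0.959647 − 199.2032·0.937159·0.867411 = 280.720474
B₀ = V₀ − E₀ = 461.2666 − 280.720474 = 180.546126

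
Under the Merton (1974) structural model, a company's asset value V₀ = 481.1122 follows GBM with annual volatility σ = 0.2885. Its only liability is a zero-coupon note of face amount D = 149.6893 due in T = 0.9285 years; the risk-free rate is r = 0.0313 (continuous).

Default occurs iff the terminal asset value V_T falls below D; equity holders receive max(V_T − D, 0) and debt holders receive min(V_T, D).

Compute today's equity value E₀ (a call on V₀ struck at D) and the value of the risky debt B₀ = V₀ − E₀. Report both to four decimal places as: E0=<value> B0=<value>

E0=335.7107 B0=145.4015

d₁ = [ln(V₀/D) + (r + σ²/2)T] / (σ√T)
   = [ln(481.1122/149.6893) + (0.0313 + 0.5·0.2885²)·0.9285] / (0.2885·√0.9285)
   = [1.167539 + 0.067703] / 0.277995 = 4.443396
d₂ = d₁ − σ√T = 4.443396 − 0.277995 = 4.165401
N(d₁) = 0.999996,  N(d₂) = 0.999984,  e^(−rT) = 0.971356
E₀ = V₀·N(d₁) − D·e^(−rT)·N(d₂)
   = 481.1122·0.999996 − 149.6893·0.971356·0.999984 = 335.710701
B₀ = V₀ − E₀ = 481.1122 − 335.710701 = 145.401499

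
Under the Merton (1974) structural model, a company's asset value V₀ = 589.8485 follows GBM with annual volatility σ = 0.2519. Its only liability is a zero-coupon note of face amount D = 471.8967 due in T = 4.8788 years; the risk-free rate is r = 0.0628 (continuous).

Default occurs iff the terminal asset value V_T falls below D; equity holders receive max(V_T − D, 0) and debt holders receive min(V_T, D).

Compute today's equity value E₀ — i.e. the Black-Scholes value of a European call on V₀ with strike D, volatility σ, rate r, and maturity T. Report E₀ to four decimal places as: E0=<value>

d₁ = [ln(V₀/D) + (r + σ²/2)T] / (σ√T)
   = [ln(589.8485/471.8967) + (0.0628 + 0.5·0.2519²)·4.8788] / (0.2519·√4.8788)
   = [0.223106 + 0.461177] / 0.556397 = 1.229847
d₂ = d₁ − σ√T = 1.229847 − 0.556397 = 0.673450
N(d₁) = 0.890623,  N(d₂) = 0.749670,  e^(−rT) = 0.736100
E₀ = V₀·N(d₁) − D·e^(−rT)·N(d₂)
   = 589.8485·0.890623 − 471.8967·0.736100·0.749670 = 264.924776

E0=264.9248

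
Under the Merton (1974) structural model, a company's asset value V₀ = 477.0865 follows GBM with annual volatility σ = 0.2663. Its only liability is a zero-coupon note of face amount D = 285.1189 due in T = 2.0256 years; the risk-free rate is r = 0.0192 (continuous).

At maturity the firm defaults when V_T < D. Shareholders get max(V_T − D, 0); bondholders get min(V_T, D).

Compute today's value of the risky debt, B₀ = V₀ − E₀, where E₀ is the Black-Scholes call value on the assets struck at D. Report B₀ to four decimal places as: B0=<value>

B0=269.9093

d₁ = [ln(V₀/D) + (r + σ²/2)T] / (σ√T)
   = [ln(477.0865/285.1189) + (0.0192 + 0.5·0.2663²)·2.0256] / (0.2663·√2.0256)
   = [0.514792 + 0.110715] / 0.379008 = 1.650379
d₂ = d₁ − σ√T = 1.650379 − 0.379008 = 1.271372
N(d₁) = 0.950567,  N(d₂) = 0.898202,  e^(−rT) = 0.961855
E₀ = V₀·N(d₁) − D·e^(−rT)·N(d₂)
   = 477.0865·0.950567 − 285.1189·0.961855·0.898202 = 207.177237
B₀ = V₀ − E₀ = 477.0865 − 207.177237 = 269.909263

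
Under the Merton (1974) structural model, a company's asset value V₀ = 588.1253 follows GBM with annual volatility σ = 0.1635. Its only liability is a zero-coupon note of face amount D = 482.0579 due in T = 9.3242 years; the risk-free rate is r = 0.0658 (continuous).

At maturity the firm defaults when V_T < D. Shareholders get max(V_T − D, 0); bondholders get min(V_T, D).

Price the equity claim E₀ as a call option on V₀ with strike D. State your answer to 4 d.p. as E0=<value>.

E0=331.2873

d₁ = [ln(V₀/D) + (r + σ²/2)T] / (σ√T)
   = [ln(588.1253/482.0579) + (0.0658 + 0.5·0.1635²)·9.3242] / (0.1635·√9.3242)
   = [0.198876 + 0.738161] / 0.499256 = 1.876865
d₂ = d₁ − σ√T = 1.876865 − 0.499256 = 1.377609
N(d₁) = 0.969732,  N(d₂) = 0.915838,  e^(−rT) = 0.541435
E₀ = V₀·N(d₁) − D·e^(−rT)·N(d₂)
   = 588.1253·0.969732 − 482.0579·0.541435·0.915838 = 331.287306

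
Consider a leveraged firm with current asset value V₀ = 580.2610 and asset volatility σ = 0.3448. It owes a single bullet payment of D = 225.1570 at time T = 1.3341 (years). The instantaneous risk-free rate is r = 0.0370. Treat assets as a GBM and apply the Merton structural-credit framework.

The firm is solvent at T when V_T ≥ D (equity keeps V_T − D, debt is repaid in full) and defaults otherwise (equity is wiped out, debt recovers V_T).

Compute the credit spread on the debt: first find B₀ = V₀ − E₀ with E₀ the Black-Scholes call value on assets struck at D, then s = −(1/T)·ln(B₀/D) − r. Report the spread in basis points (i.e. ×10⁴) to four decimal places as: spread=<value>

d₁ = [ln(V₀/D) + (r + σ²/2)T] / (σ√T)
   = [ln(580.2610/225.1570) + (0.0370 + 0.5·0.3448²)·1.3341] / (0.3448·√1.3341)
   = [0.946680 + 0.128665] / 0.398255 = 2.700141
d₂ = d₁ − σ√T = 2.700141 − 0.398255 = 2.301886
N(d₁) = 0.996535,  N(d₂) = 0.989329,  e^(−rT) = 0.951837
E₀ = V₀·N(d₁) − D·e^(−rT)·N(d₂)
   = 580.2610·0.996535 − 225.1570·0.951837·0.989329 = 366.224277
B₀ = V₀ − E₀ = 580.2610 − 366.224277 = 214.036723
spread = −(1/T)·ln(B₀/D) − r = −(1/1.3341)·ln(214.036723/225.1570) − 0.0370 = 0.00096592
in basis points: 0.00096592 × 10⁴ = 9.6592 bp

spread=9.6592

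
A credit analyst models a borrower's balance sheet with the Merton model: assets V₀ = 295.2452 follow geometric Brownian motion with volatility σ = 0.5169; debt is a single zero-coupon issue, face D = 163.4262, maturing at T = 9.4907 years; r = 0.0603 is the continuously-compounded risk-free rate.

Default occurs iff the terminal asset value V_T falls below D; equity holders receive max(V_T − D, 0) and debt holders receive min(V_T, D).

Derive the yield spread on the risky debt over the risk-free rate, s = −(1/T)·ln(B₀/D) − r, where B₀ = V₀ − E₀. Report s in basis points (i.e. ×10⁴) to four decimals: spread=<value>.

d₁ = [ln(V₀/D) + (r + σ²/2)T] / (σ√T)
   = [ln(295.2452/163.4262) + (0.0603 + 0.5·0.5169²)·9.4907] / (0.5169·√9.4907)
   = [0.591445 + 1.840178] / 1.592413 = 1.527006
d₂ = d₁ − σ√T = 1.527006 − 1.592413 = -0.065407
N(d₁) = 0.936620,  N(d₂) = 0.473925,  e^(−rT) = 0.564232
E₀ = V₀·N(d₁) − D·e^(−rT)·N(d₂)
   = 295.2452·0.936620 − 163.4262·0.564232·0.473925 = 232.831838
B₀ = V₀ − E₀ = 295.2452 − 232.831838 = 62.413362
spread = −(1/T)·ln(B₀/D) − r = −(1/9.4907)·ln(62.413362/163.4262) − 0.0603 = 0.04112372
in basis points: 0.04112372 × 10⁴ = 411.2372 bp

spread=411.2372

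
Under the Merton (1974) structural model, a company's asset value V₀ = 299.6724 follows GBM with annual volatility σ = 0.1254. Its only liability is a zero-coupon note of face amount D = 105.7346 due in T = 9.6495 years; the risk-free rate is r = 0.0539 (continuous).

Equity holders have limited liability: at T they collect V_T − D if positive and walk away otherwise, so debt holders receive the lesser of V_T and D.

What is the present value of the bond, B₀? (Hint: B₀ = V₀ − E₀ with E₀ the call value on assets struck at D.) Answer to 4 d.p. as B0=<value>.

d₁ = [ln(V₀/D) + (r + σ²/2)T] / (σ√T)
   = [ln(299.6724/105.7346) + (0.0539 + 0.5·0.1254²)·9.6495] / (0.1254·√9.6495)
   = [1.041758 + 0.595978] / 0.389538 = 4.204302
d₂ = d₁ − σ√T = 4.204302 − 0.389538 = 3.814764
N(d₁) = 0.999987,  N(d₂) = 0.999932,  e^(−rT) = 0.594456
E₀ = V₀·N(d₁) − D·e^(−rT)·N(d₂)
   = 299.6724·0.999987 − 105.7346·0.594456·0.999932 = 236.818159
B₀ = V₀ − E₀ = 299.6724 − 236.818159 = 62.854241

B0=62.8542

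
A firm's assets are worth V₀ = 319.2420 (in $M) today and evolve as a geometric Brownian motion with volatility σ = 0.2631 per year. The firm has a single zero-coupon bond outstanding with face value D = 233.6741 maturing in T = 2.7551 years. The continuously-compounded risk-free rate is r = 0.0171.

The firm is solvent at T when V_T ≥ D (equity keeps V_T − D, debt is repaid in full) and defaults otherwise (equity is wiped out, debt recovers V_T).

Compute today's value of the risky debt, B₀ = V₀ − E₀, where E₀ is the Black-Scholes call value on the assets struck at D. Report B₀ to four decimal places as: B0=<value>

B0=209.6496

d₁ = [ln(V₀/D) + (r + σ²/2)T] / (σ√T)
   = [ln(319.2420/233.6741) + (0.0171 + 0.5·0.2631²)·2.7551] / (0.2631·√2.7551)
   = [0.312022 + 0.142468] / 0.436706 = 1.040723
d₂ = d₁ − σ√T = 1.040723 − 0.436706 = 0.604017
N(d₁) = 0.850998,  N(d₂) = 0.727084,  e^(−rT) = 0.953980
E₀ = V₀·N(d₁) − D·e^(−rT)·N(d₂)
   = 319.2420·0.850998 − 233.6741·0.953980·0.727084 = 109.592421
B₀ = V₀ − E₀ = 319.2420 − 109.592421 = 209.649579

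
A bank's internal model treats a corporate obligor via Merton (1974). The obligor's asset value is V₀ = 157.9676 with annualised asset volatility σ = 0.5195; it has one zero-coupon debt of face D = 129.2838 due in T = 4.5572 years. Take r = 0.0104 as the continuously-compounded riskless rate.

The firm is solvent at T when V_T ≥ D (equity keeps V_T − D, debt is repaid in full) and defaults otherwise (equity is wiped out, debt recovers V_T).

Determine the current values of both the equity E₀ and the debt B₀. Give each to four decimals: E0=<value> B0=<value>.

E0=77.8256 B0=80.1420

d₁ = [ln(V₀/D) + (r + σ²/2)T] / (σ√T)
   = [ln(157.9676/129.2838) + (0.0104 + 0.5·0.5195²)·4.5572] / (0.5195·√4.5572)
   = [0.200380 + 0.662344] / 1.109008 = 0.777924
d₂ = d₁ − σ√T = 0.777924 − 1.109008 = -0.331084
N(d₁) = 0.781693,  N(d₂) = 0.370291,  e^(−rT) = 0.953711
E₀ = V₀·N(d₁) − D·e^(−rT)·N(d₂)
   = 157.9676·0.781693 − 129.2838·0.953711·0.370291 = 77.825593
B₀ = V₀ − E₀ = 157.9676 − 77.825593 = 80.142007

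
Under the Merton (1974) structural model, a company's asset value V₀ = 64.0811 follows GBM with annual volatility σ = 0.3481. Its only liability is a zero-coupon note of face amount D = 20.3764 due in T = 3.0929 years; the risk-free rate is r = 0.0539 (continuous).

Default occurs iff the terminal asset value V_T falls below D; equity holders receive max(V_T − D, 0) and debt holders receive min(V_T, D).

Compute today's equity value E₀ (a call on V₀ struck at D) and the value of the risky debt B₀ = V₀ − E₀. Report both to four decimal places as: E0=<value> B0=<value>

d₁ = [ln(V₀/D) + (r + σ²/2)T] / (σ√T)
   = [ln(64.0811/20.3764) + (0.0539 + 0.5·0.3481²)·3.0929] / (0.3481·√3.0929)
   = [1.145772 + 0.354096] / 0.612191 = 2.450001
d₂ = d₁ − σ√T = 2.450001 − 0.612191 = 1.837809
N(d₁) = 0.992857,  N(d₂) = 0.966955,  e^(−rT) = 0.846447
E₀ = V₀·N(d₁) − D·e^(−rT)·N(d₂)
   = 64.0811·0.992857 − 20.3764·0.846447·0.966955 = 46.945782
B₀ = V₀ − E₀ = 64.0811 − 46.945782 = 17.135318

E0=46.9458 B0=17.1353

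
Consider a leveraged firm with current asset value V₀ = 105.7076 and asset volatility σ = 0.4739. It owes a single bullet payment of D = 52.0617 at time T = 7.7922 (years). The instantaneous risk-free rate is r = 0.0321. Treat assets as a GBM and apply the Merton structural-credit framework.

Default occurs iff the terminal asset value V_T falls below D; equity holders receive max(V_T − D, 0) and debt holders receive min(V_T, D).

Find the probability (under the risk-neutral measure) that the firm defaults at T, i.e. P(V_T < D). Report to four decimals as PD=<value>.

PD=0.4749

d₁ = [ln(V₀/D) + (r + σ²/2)T] / (σ√T)
   = [ln(105.7076/52.0617) + (0.0321 + 0.5·0.4739²)·7.7922] / (0.4739·√7.7922)
   = [0.708247 + 1.125120] / 1.322869 = 1.385903
d₂ = d₁ − σ√T = 1.385903 − 1.322869 = 0.063034
risk-neutral PD = N(−d₂) = N(-0.063034) = 0.474870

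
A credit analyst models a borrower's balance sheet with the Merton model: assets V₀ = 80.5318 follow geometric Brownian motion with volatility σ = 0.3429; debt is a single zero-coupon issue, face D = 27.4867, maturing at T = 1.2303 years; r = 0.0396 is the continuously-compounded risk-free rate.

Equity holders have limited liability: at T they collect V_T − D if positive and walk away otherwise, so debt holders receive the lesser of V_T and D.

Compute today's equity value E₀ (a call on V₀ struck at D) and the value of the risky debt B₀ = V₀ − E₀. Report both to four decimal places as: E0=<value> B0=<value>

d₁ = [ln(V₀/D) + (r + σ²/2)T] / (σ√T)
   = [ln(80.5318/27.4867) + (0.0396 + 0.5·0.3429²)·1.2303] / (0.3429·√1.2303)
   = [1.074950 + 0.121049] / 0.380341 = 3.144546
d₂ = d₁ − σ√T = 3.144546 − 0.380341 = 2.764205
N(d₁) = 0.999168,  N(d₂) = 0.997147,  e^(−rT) = 0.952448
E₀ = V₀·N(d₁) − D·e^(−rT)·N(d₂)
   = 80.5318·0.999168 − 27.4867·0.952448·0.997147 = 54.359863
B₀ = V₀ − E₀ = 80.5318 − 54.359863 = 26.171937

E0=54.3599 B0=26.1719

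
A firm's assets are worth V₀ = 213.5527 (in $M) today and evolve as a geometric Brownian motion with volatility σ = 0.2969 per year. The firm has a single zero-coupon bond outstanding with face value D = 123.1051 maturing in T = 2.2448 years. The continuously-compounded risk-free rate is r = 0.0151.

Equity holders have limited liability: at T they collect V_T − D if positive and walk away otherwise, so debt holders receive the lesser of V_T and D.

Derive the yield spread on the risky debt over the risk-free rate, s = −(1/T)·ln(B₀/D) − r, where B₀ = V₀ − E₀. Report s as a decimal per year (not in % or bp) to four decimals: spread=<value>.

d₁ = [ln(V₀/D) + (r + σ²/2)T] / (σ√T)
   = [ln(213.5527/123.1051) + (0.0151 + 0.5·0.2969²)·2.2448] / (0.2969·√2.2448)
   = [0.550845 + 0.132836] / 0.444835 = 1.536931
d₂ = d₁ − σ√T = 1.536931 − 0.444835 = 1.092096
N(d₁) = 0.937845,  N(d₂) = 0.862605,  e^(−rT) = 0.966672
E₀ = V₀·N(d₁) − D·e^(−rT)·N(d₂)
   = 213.5527·0.937845 − 123.1051·0.966672·0.862605 = 97.627473
B₀ = V₀ − E₀ = 213.5527 − 97.627473 = 115.925227
spread = −(1/T)·ln(B₀/D) − r = −(1/2.2448)·ln(115.925227/123.1051) − 0.0151 = 0.01166990

spread=0.0117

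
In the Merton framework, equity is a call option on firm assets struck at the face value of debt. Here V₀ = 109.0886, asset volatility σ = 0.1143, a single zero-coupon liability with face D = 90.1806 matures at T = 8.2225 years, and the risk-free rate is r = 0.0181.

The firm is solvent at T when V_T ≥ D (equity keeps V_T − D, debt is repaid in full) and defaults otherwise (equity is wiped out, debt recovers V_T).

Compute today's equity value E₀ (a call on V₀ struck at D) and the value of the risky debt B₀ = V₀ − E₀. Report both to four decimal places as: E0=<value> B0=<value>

E0=33.7100 B0=75.3786

d₁ = [ln(V₀/D) + (r + σ²/2)T] / (σ√T)
   = [ln(109.0886/90.1806) + (0.0181 + 0.5·0.1143²)·8.2225] / (0.1143·√8.2225)
   = [0.190346 + 0.202539] / 0.327754 = 1.198718
d₂ = d₁ − σ√T = 1.198718 − 0.327754 = 0.870964
N(d₁) = 0.884681,  N(d₂) = 0.808113,  e^(−rT) = 0.861718
E₀ = V₀·N(d₁) − D·e^(−rT)·N(d₂)
   = 109.0886·0.884681 − 90.1806·0.861718·0.808113 = 33.709970
B₀ = V₀ − E₀ = 109.0886 − 33.709970 = 75.378630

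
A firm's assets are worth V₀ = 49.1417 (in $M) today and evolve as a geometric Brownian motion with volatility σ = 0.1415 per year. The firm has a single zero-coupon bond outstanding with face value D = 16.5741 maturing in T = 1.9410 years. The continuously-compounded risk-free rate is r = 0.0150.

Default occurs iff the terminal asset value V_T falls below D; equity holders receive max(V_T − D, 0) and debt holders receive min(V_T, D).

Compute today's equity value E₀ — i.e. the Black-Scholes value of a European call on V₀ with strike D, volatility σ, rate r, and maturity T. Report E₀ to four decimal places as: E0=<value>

d₁ = [ln(V₀/D) + (r + σ²/2)T] / (σ√T)
   = [ln(49.1417/16.5741) + (0.0150 + 0.5·0.1415²)·1.9410] / (0.1415·√1.9410)
   = [1.086867 + 0.048547] / 0.197137 = 5.759500
d₂ = d₁ − σ√T = 5.759500 − 0.197137 = 5.562362
N(d₁) = 1.000000,  N(d₂) = 1.000000,  e^(−rT) = 0.971305
E₀ = V₀·N(d₁) − D·e^(−rT)·N(d₂)
   = 49.1417·1.000000 − 16.5741·0.971305·1.000000 = 33.043198

E0=33.0432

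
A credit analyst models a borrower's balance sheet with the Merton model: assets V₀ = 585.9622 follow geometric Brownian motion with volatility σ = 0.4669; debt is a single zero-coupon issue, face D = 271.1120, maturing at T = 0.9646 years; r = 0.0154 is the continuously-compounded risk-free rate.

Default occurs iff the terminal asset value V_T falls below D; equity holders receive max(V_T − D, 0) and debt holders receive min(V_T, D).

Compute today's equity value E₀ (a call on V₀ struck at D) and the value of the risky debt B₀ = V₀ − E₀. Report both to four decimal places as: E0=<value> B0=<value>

E0=321.9979 B0=263.9643

d₁ = [ln(V₀/D) + (r + σ²/2)T] / (σ√T)
   = [ln(585.9622/271.1120) + (0.0154 + 0.5·0.4669²)·0.9646] / (0.4669·√0.9646)
   = [0.770723 + 0.119994] / 0.458561 = 1.942417
d₂ = d₁ − σ√T = 1.942417 − 0.458561 = 1.483855
N(d₁) = 0.973957,  N(d₂) = 0.931076,  e^(−rT) = 0.985255
E₀ = V₀·N(d₁) − D·e^(−rT)·N(d₂)
   = 585.9622·0.973957 − 271.1120·0.985255·0.931076 = 321.997853
B₀ = V₀ − E₀ = 585.9622 − 321.997853 = 263.964347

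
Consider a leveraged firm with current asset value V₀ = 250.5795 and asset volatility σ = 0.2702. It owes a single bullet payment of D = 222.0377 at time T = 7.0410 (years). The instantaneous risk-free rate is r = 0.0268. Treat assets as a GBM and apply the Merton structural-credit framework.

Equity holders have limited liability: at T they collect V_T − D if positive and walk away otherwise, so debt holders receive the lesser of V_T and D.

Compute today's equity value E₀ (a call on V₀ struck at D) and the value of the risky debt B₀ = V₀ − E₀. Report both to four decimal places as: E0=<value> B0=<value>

d₁ = [ln(V₀/D) + (r + σ²/2)T] / (σ√T)
   = [ln(250.5795/222.0377) + (0.0268 + 0.5·0.2702²)·7.0410] / (0.2702·√7.0410)
   = [0.120929 + 0.445724] / 0.716973 = 0.790341
d₂ = d₁ − σ√T = 0.790341 − 0.716973 = 0.073368
N(d₁) = 0.785336,  N(d₂) = 0.529243,  e^(−rT) = 0.828036
E₀ = V₀·N(d₁) − D·e^(−rT)·N(d₂)
   = 250.5795·0.785336 − 222.0377·0.828036·0.529243 = 99.484853
B₀ = V₀ − E₀ = 250.5795 − 99.484853 = 151.094647

E0=99.4849 B0=151.0946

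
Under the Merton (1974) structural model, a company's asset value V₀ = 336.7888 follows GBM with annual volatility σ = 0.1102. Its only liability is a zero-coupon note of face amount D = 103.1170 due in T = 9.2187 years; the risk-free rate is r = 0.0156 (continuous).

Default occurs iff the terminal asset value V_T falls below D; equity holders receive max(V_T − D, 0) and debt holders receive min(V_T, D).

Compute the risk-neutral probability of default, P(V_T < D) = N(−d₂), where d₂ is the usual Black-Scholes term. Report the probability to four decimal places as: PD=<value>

PD=0.0001

d₁ = [ln(V₀/D) + (r + σ²/2)T] / (σ√T)
   = [ln(336.7888/103.1170) + (0.0156 + 0.5·0.1102²)·9.2187] / (0.1102·√9.2187)
   = [1.183592 + 0.199788] / 0.334593 = 4.134518
d₂ = d₁ − σ√T = 4.134518 − 0.334593 = 3.799926
risk-neutral PD = N(−d₂) = N(-3.799926) = 0.000072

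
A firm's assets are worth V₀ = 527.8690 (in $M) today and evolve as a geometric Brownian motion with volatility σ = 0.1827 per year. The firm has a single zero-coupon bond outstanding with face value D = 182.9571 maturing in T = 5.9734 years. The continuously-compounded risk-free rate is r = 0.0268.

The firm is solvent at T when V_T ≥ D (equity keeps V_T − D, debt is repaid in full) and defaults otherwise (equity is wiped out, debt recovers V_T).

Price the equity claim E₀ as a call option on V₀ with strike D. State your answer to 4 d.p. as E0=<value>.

d₁ = [ln(V₀/D) + (r + σ²/2)T] / (σ√T)
   = [ln(527.8690/182.9571) + (0.0268 + 0.5·0.1827²)·5.9734] / (0.1827·√5.9734)
   = [1.059596 + 0.259781] / 0.446529 = 2.954743
d₂ = d₁ − σ√T = 2.954743 − 0.446529 = 2.508214
N(d₁) = 0.998435,  N(d₂) = 0.993933,  e^(−rT) = 0.852070
E₀ = V₀·N(d₁) − D·e^(−rT)·N(d₂)
   = 527.8690·0.998435 − 182.9571·0.852070·0.993933 = 372.096718

E0=372.0967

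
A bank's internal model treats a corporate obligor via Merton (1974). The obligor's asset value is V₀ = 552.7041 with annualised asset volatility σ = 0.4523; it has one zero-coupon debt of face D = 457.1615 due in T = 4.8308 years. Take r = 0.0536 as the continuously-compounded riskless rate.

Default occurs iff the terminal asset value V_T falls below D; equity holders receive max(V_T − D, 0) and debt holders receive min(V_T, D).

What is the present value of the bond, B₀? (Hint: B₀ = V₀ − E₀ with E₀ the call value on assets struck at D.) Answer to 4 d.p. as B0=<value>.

d₁ = [ln(V₀/D) + (r + σ²/2)T] / (σ√T)
   = [ln(552.7041/457.1615) + (0.0536 + 0.5·0.4523²)·4.8308] / (0.4523·√4.8308)
   = [0.189786 + 0.753062] / 0.994114 = 0.948431
d₂ = d₁ − σ√T = 0.948431 − 0.994114 = -0.045683
N(d₁) = 0.828545,  N(d₂) = 0.481781,  e^(−rT) = 0.771876
E₀ = V₀·N(d₁) − D·e^(−rT)·N(d₂)
   = 552.7041·0.828545 − 457.1615·0.771876·0.481781 = 287.932908
B₀ = V₀ − E₀ = 552.7041 − 287.932908 = 264.771192

B0=264.7712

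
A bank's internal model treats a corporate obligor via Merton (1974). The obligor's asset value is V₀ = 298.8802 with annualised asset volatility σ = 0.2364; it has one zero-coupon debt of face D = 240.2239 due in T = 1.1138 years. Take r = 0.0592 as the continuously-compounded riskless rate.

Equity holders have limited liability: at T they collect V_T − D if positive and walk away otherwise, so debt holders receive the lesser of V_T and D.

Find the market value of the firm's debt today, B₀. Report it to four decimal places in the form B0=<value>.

d₁ = [ln(V₀/D) + (r + σ²/2)T] / (σ√T)
   = [ln(298.8802/240.2239) + (0.0592 + 0.5·0.2364²)·1.1138] / (0.2364·√1.1138)
   = [0.218471 + 0.097059] / 0.249489 = 1.264709
d₂ = d₁ − σ√T = 1.264709 − 0.249489 = 1.015220
N(d₁) = 0.897012,  N(d₂) = 0.845000,  e^(−rT) = 0.936190
E₀ = V₀·N(d₁) − D·e^(−rT)·N(d₂)
   = 298.8802·0.897012 − 240.2239·0.936190·0.845000 = 78.062845
B₀ = V₀ − E₀ = 298.8802 − 78.062845 = 220.817355

B0=220.8174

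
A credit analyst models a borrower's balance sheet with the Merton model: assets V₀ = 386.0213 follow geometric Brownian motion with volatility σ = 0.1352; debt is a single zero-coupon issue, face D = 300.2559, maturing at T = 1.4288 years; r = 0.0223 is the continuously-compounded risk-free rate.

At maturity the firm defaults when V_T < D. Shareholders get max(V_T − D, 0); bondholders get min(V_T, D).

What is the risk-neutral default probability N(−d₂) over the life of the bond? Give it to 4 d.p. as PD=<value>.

d₁ = [ln(V₀/D) + (r + σ²/2)T] / (σ√T)
   = [ln(386.0213/300.2559) + (0.0223 + 0.5·0.1352²)·1.4288] / (0.1352·√1.4288)
   = [0.251257 + 0.044921] / 0.161608 = 1.832697
d₂ = d₁ − σ√T = 1.832697 − 0.161608 = 1.671089
risk-neutral PD = N(−d₂) = N(-1.671089) = 0.047352

PD=0.0474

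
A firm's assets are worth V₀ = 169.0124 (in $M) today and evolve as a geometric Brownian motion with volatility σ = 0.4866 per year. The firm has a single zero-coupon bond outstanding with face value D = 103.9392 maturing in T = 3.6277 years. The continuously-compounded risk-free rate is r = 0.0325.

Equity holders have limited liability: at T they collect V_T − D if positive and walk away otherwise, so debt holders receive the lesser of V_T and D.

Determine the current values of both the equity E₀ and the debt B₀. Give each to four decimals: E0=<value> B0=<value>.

E0=93.5460 B0=75.4664

d₁ = [ln(V₀/D) + (r + σ²/2)T] / (σ√T)
   = [ln(169.0124/103.9392) + (0.0325 + 0.5·0.4866²)·3.6277] / (0.4866·√3.6277)
   = [0.486166 + 0.547383] / 0.926804 = 1.115175
d₂ = d₁ − σ√T = 1.115175 − 0.926804 = 0.188372
N(d₁) = 0.867612,  N(d₂) = 0.574707,  e^(−rT) = 0.888785
E₀ = V₀·N(d₁) − D·e^(−rT)·N(d₂)
   = 169.0124·0.867612 − 103.9392·0.888785·0.574707 = 93.546031
B₀ = V₀ − E₀ = 169.0124 − 93.546031 = 75.466369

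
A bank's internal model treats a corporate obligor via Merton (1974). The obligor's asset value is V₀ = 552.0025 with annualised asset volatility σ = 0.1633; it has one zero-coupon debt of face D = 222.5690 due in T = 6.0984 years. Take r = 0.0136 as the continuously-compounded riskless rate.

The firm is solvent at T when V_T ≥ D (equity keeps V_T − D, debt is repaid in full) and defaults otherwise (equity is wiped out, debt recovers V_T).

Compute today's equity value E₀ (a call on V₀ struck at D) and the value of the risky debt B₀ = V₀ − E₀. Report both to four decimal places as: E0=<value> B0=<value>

d₁ = [ln(V₀/D) + (r + σ²/2)T] / (σ√T)
   = [ln(552.0025/222.5690) + (0.0136 + 0.5·0.1633²)·6.0984] / (0.1633·√6.0984)
   = [0.908315 + 0.164251] / 0.403268 = 2.659684
d₂ = d₁ − σ√T = 2.659684 − 0.403268 = 2.256416
N(d₁) = 0.996089,  N(d₂) = 0.987978,  e^(−rT) = 0.920408
E₀ = V₀·N(d₁) − D·e^(−rT)·N(d₂)
   = 552.0025·0.996089 − 222.5690·0.920408·0.987978 = 347.452319
B₀ = V₀ − E₀ = 552.0025 − 347.452319 = 204.550181

E0=347.4523 B0=204.5502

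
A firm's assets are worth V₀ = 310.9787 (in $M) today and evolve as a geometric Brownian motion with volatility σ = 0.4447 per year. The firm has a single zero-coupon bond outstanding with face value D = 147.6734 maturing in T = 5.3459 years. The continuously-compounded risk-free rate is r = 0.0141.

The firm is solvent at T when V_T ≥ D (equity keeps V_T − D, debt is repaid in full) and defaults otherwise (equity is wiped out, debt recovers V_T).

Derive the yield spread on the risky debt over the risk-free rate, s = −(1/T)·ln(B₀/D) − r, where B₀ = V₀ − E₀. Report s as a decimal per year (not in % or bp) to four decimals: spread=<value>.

d₁ = [ln(V₀/D) + (r + σ²/2)T] / (σ√T)
   = [ln(310.9787/147.6734) + (0.0141 + 0.5·0.4447²)·5.3459] / (0.4447·√5.3459)
   = [0.744721 + 0.603975] / 1.028200 = 1.311706
d₂ = d₁ − σ√T = 1.311706 − 1.028200 = 0.283506
N(d₁) = 0.905190,  N(d₂) = 0.611606,  e^(−rT) = 0.927394
E₀ = V₀·N(d₁) − D·e^(−rT)·N(d₂)
   = 310.9787·0.905190 − 147.6734·0.927394·0.611606 = 197.734692
B₀ = V₀ − E₀ = 310.9787 − 197.734692 = 113.244008
spread = −(1/T)·ln(B₀/D) − r = −(1/5.3459)·ln(113.244008/147.6734) − 0.0141 = 0.03555641

spread=0.0356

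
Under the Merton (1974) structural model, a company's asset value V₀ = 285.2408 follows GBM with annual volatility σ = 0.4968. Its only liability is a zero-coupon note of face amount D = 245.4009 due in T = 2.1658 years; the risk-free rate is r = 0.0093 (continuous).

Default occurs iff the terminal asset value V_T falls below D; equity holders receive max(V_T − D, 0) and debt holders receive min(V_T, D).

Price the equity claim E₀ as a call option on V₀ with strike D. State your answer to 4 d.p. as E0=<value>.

E0=99.3041

d₁ = [ln(V₀/D) + (r + σ²/2)T] / (σ√T)
   = [ln(285.2408/245.4009) + (0.0093 + 0.5·0.4968²)·2.1658] / (0.4968·√2.1658)
   = [0.150441 + 0.287413] / 0.731124 = 0.598877
d₂ = d₁ − σ√T = 0.598877 − 0.731124 = -0.132246
N(d₁) = 0.725373,  N(d₂) = 0.447395,  e^(−rT) = 0.980060
E₀ = V₀·N(d₁) − D·e^(−rT)·N(d₂)
   = 285.2408·0.725373 − 245.4009·0.980060·0.447395 = 99.304078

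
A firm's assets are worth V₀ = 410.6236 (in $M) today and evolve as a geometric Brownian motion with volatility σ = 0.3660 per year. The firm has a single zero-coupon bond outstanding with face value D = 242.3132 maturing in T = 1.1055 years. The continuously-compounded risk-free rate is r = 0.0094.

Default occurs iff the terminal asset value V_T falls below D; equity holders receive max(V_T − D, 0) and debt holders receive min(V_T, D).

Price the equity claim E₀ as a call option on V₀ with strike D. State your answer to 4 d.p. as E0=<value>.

d₁ = [ln(V₀/D) + (r + σ²/2)T] / (σ√T)
   = [ln(410.6236/242.3132) + (0.0094 + 0.5·0.3660²)·1.1055] / (0.3660·√1.1055)
   = [0.527446 + 0.084436] / 0.384823 = 1.590036
d₂ = d₁ − σ√T = 1.590036 − 0.384823 = 1.205214
N(d₁) = 0.944087,  N(d₂) = 0.885940,  e^(−rT) = 0.989662
E₀ = V₀·N(d₁) − D·e^(−rT)·N(d₂)
   = 410.6236·0.944087 − 242.3132·0.989662·0.885940 = 175.208698

E0=175.2087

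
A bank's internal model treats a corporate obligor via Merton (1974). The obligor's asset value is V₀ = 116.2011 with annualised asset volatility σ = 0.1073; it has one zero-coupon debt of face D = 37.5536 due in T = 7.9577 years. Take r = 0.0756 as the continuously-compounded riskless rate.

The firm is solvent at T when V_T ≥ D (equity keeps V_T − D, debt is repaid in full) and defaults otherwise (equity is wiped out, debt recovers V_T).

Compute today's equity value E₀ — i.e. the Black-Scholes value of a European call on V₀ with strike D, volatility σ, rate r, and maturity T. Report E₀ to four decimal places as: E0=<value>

E0=95.6242

d₁ = [ln(V₀/D) + (r + σ²/2)T] / (σ√T)
   = [ln(116.2011/37.5536) + (0.0756 + 0.5·0.1073²)·7.9577] / (0.1073·√7.9577)
   = [1.129553 + 0.647412] / 0.302687 = 5.870638
d₂ = d₁ − σ√T = 5.870638 − 0.302687 = 5.567952
N(d₁) = 1.000000,  N(d₂) = 1.000000,  e^(−rT) = 0.547933
E₀ = V₀·N(d₁) − D·e^(−rT)·N(d₂)
   = 116.2011·1.000000 − 37.5536·0.547933·1.000000 = 95.624240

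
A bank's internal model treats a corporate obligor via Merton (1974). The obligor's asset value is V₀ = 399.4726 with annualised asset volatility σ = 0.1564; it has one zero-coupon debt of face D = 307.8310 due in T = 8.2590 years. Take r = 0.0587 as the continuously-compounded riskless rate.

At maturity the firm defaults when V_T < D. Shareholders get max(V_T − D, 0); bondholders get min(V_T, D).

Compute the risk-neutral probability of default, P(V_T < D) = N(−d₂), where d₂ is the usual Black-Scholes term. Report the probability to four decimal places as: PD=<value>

PD=0.0758

d₁ = [ln(V₀/D) + (r + σ²/2)T] / (σ√T)
   = [ln(399.4726/307.8310) + (0.0587 + 0.5·0.1564²)·8.2590] / (0.1564·√8.2590)
   = [0.260594 + 0.585815] / 0.449470 = 1.883128
d₂ = d₁ − σ√T = 1.883128 − 0.449470 = 1.433658
risk-neutral PD = N(−d₂) = N(-1.433658) = 0.075835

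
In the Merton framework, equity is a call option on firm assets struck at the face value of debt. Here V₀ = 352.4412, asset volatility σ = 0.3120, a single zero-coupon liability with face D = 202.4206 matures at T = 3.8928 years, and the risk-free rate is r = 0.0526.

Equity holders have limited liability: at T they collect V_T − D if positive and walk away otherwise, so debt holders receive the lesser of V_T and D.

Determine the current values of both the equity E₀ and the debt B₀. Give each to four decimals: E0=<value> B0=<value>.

E0=195.0257 B0=157.4155

d₁ = [ln(V₀/D) + (r + σ²/2)T] / (σ√T)
   = [ln(352.4412/202.4206) + (0.0526 + 0.5·0.3120²)·3.8928] / (0.3120·√3.8928)
   = [0.554536 + 0.394232] / 0.615582 = 1.541254
d₂ = d₁ − σ√T = 1.541254 − 0.615582 = 0.925673
N(d₁) = 0.938373,  N(d₂) = 0.822692,  e^(−rT) = 0.814842
E₀ = V₀·N(d₁) − D·e^(−rT)·N(d₂)
   = 352.4412·0.938373 − 202.4206·0.814842·0.822692 = 195.025704
B₀ = V₀ − E₀ = 352.4412 − 195.025704 = 157.415496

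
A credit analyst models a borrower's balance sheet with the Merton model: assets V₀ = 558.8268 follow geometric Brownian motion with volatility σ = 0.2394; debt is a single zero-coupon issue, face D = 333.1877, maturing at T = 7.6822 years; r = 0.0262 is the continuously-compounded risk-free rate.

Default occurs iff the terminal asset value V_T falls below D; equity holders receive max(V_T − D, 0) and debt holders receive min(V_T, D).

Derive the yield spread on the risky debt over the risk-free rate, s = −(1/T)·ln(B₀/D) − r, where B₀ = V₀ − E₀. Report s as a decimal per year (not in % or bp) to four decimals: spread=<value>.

spread=0.0088

d₁ = [ln(V₀/D) + (r + σ²/2)T] / (σ√T)
   = [ln(558.8268/333.1877) + (0.0262 + 0.5·0.2394²)·7.6822] / (0.2394·√7.6822)
   = [0.517134 + 0.421416] / 0.663540 = 1.414459
d₂ = d₁ − σ√T = 1.414459 − 0.663540 = 0.750919
N(d₁) = 0.921386,  N(d₂) = 0.773649,  e^(−rT) = 0.817689
E₀ = V₀·N(d₁) − D·e^(−rT)·N(d₂)
   = 558.8268·0.921386 − 333.1877·0.817689·0.773649 = 304.119445
B₀ = V₀ − E₀ = 558.8268 − 304.119445 = 254.707355
spread = −(1/T)·ln(B₀/D) − r = −(1/7.6822)·ln(254.707355/333.1877) − 0.0262 = 0.00876274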